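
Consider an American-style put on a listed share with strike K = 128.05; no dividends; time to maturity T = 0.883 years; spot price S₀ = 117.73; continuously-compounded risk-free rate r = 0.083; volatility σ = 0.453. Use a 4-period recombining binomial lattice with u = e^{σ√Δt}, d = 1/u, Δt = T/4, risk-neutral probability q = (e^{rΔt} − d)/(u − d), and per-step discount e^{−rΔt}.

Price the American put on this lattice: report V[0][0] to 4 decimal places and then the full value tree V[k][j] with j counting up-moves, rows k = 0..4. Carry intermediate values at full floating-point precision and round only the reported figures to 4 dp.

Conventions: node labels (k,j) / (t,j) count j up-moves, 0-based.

params: Δt=0.22075 u=1.23718 d=0.80829 q=0.49010 e^(-rΔt)=0.98184
t_4 payoffs: 77.7984 51.1337 10.3200 0.0000 0.0000
k=3: node(3,0) S=62.1705 payoff=65.8795 vs cont=63.5547 → 65.8795 [stop]  node(3,1) S=95.1597 payoff=32.8903 vs cont=30.5655 → 32.8903 [stop]  node(3,2) S=145.6537 payoff=0.0000 vs cont=5.1666 → 5.1666 [wait]  node(3,3) S=222.9410 payoff=0.0000 vs cont=0.0000 → 0.0000 [wait]
k=2: node(2,0) S=76.9163 payoff=51.1337 vs cont=48.8088 → 51.1337 [stop]  node(2,1) S=117.7300 payoff=10.3200 vs cont=18.9524 → 18.9524 [wait]  node(2,2) S=180.2003 payoff=0.0000 vs cont=2.5866 → 2.5866 [wait]
k=1: node(1,0) S=95.1597 payoff=32.8903 vs cont=34.7195 → 34.7195 [wait]  node(1,1) S=145.6537 payoff=0.0000 vs cont=10.7330 → 10.7330 [wait]
k=0: node(0,0) S=117.7300 payoff=10.3200 vs cont=22.5467 → 22.5467 [wait]

price = 22.5467
tree:
22.5467
34.7195 10.7330
51.1337 18.9524 2.5866
65.8795 32.8903 5.1666 0.0000
77.7984 51.1337 10.3200 0.0000 0.0000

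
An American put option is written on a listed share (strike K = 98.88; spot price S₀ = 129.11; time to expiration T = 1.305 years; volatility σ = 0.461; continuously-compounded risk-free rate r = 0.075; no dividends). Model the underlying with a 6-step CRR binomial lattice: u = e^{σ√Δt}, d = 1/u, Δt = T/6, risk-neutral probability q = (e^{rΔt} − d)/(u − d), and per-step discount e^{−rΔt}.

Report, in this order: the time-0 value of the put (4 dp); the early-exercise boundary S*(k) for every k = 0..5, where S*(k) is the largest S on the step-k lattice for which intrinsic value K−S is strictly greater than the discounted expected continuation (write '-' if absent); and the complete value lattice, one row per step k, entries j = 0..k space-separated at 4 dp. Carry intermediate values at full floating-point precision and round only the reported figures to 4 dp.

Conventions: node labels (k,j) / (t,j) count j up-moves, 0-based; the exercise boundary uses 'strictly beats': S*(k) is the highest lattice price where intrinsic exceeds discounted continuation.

price = 9.0982
boundary = - - - - 54.6353 67.7400
tree:
9.0982
14.2338 3.9410
21.6318 6.8430 0.9859
31.6864 11.6645 1.9436 0.0000
44.2447 19.3957 3.8317 0.0000 0.0000
54.8142 31.1400 7.5540 0.0000 0.0000 0.0000
63.3390 44.2447 14.8921 0.0000 0.0000 0.0000 0.0000

Δt=0.21750  u=1.23986  d=0.80654  q=0.48441  discount=0.98382
step 6 (expiry): payoffs max(K−S,0) = 63.3390 44.2447 14.8921 0.0000 0.0000 0.0000 0.0000
step 5: (k=5,j=0): S=44.0658, K−S=54.8142, hold=53.2143 ⇒ V=54.8142 exercise | (k=5,j=1): S=67.7400, K−S=31.1400, hold=29.5401 ⇒ V=31.1400 exercise | (k=5,j=2): S=104.1330, K−S=0.0000, hold=7.5540 ⇒ V=7.5540 continue | (k=5,j=3): S=160.0779, K−S=0.0000, hold=0.0000 ⇒ V=0.0000 continue | (k=5,j=4): S=246.0791, K−S=0.0000, hold=0.0000 ⇒ V=0.0000 continue | (k=5,j=5): S=378.2840, K−S=0.0000, hold=0.0000 ⇒ V=0.0000 continue  boundary S*=67.7400
step 4: (k=4,j=0): S=54.6353, K−S=44.2447, hold=42.6448 ⇒ V=44.2447 exercise | (k=4,j=1): S=83.9879, K−S=14.8921, hold=19.3957 ⇒ V=19.3957 continue | (k=4,j=2): S=129.1100, K−S=0.0000, hold=3.8317 ⇒ V=3.8317 continue | (k=4,j=3): S=198.4738, K−S=0.0000, hold=0.0000 ⇒ V=0.0000 continue | (k=4,j=4): S=305.1029, K−S=0.0000, hold=0.0000 ⇒ V=0.0000 continue  boundary S*=54.6353
step 3: (k=3,j=0): S=67.7400, K−S=31.1400, hold=31.6864 ⇒ V=31.6864 continue | (k=3,j=1): S=104.1330, K−S=0.0000, hold=11.6645 ⇒ V=11.6645 continue | (k=3,j=2): S=160.0779, K−S=0.0000, hold=1.9436 ⇒ V=1.9436 continue | (k=3,j=3): S=246.0791, K−S=0.0000, hold=0.0000 ⇒ V=0.0000 continue  boundary S*=-
step 2: (k=2,j=0): S=83.9879, K−S=14.8921, hold=21.6318 ⇒ V=21.6318 continue | (k=2,j=1): S=129.1100, K−S=0.0000, hold=6.8430 ⇒ V=6.8430 continue | (k=2,j=2): S=198.4738, K−S=0.0000, hold=0.9859 ⇒ V=0.9859 continue  boundary S*=-
step 1: (k=1,j=0): S=104.1330, K−S=0.0000, hold=14.2338 ⇒ V=14.2338 continue | (k=1,j=1): S=160.0779, K−S=0.0000, hold=3.9410 ⇒ V=3.9410 continue  boundary S*=-
step 0: (k=0,j=0): S=129.1100, K−S=0.0000, hold=9.0982 ⇒ V=9.0982 continue  boundary S*=-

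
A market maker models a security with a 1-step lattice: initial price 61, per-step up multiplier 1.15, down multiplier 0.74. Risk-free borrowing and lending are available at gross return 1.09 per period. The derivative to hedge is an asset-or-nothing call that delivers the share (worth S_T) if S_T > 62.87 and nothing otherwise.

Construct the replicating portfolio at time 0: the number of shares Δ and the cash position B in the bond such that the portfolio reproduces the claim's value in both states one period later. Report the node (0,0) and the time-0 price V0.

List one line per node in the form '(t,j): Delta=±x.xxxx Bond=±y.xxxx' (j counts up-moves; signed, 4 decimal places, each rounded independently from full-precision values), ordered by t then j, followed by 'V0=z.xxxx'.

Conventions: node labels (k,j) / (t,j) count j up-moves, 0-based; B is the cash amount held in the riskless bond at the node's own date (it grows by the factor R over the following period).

Under the risk-neutral measure, an up-move has probability p* = (R−d)/(u−d) = 0.8537 and values discount at R = 1.09.
At maturity the claim pays: V(1,0)=0.0000, V(1,1)=70.1500
(0,0): S=61.0000. Δ = (V_up−V_dn)/(S_up−S_dn) = (70.1500−0.0000)/(70.1500−45.1400) = 2.8049. V = [p*·70.1500 + (1−p*)·0.0000]/1.09 = 54.9396. B = V − Δ·S = -116.1580.
As a check, the time-0 holding Δ(0,0)·S0 + B(0,0) comes to 54.9396 — exactly V0.

(0,0): Delta=2.8049 Bond=-116.1580
V0=54.9396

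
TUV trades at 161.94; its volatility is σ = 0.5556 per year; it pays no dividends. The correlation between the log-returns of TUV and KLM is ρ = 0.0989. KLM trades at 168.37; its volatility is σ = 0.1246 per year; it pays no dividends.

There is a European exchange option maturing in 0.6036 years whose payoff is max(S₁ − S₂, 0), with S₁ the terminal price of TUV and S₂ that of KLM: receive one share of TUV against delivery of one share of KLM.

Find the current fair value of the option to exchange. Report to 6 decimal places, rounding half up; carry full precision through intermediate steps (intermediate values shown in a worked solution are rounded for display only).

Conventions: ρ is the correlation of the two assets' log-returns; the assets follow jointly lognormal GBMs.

exchange price = 25.201251

σ_eff = √(σ₁² + σ₂² − 2ρσ₁σ₂) = √(0.5556² + 0.1246² − 2·0.0989·0.5556·0.1246) = 0.557246
d₁ = (ln(S₁/S₂) + (q₂ − q₁ + σ_eff²/2)T) / (σ_eff√T) = (ln(161.94/168.37) + (0.0 − 0.0 + 0.155262)·0.6036) / 0.432934 = 0.126527
d₂ = d₁ − σ_eff√T = 0.126527 − 0.432934 = -0.306407
N(d₁) = 0.550343,  N(d₂) = 0.379647
V = S₁·e^{−q₁T}·N(d₁) − S₂·e^{−q₂T}·N(d₂) = 89.122488 − 63.921237 = 25.201251
Key observation: no risk-free rate is needed — with the second asset as numeraire the exchange option is a call on the ratio S₁/S₂, and r cancels out of the value.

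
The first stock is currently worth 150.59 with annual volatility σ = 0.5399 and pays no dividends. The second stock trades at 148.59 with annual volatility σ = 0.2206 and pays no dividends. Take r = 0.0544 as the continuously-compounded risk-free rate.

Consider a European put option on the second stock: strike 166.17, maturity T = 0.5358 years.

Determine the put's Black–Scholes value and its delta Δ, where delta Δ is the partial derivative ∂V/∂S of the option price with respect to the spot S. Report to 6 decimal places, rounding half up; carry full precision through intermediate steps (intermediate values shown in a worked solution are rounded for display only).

price = 17.652664
Δ = -0.666856

σ√T = 0.2206·√0.5358 = 0.161476
d₁ = (ln(S/K) + (r+σ²/2)T) / (σ√T) = (ln(148.59/166.17) + (0.0544+0.2206²/2)·0.5358) / 0.161476 = (-0.111821 + 0.042185) / 0.161476 = -0.431247
d₂ = d₁ − σ√T = -0.431247 − 0.161476 = -0.592722
e^{−rT} = 0.971273
N(−d₁) = 0.666856,  N(−d₂) = 0.723317
Put price V = K·e^{−rT}·N(−d₂) − S·N(−d₁) = 116.740726 − 99.088062 = 17.652664
Δ = −N(−d₁) = -0.666856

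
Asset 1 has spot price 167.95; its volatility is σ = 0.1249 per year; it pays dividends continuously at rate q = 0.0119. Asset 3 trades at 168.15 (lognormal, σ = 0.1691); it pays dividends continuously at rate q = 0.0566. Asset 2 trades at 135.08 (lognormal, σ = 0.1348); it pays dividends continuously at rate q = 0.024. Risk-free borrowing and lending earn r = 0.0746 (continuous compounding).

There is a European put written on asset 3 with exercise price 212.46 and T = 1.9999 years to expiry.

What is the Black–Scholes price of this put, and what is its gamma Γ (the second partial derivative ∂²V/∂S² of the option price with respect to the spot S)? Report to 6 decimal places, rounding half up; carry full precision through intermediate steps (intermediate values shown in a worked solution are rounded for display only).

σ√T = 0.1691·√1.9999 = 0.239138
d₁ = (ln(S/K) + (r−q+σ²/2)T) / (σ√T) = (ln(168.15/212.46) + (0.0746−0.0566+0.1691²/2)·1.9999) / 0.239138 = (-0.233897 + 0.064592) / 0.239138 = -0.707985
d₂ = d₁ − σ√T = -0.707985 − 0.239138 = -0.947122
e^{−rT} = 0.861403
e^{−qT} = 0.892977
N(−d₁) = 0.760523,  N(−d₂) = 0.828212
Put price V = K·e^{−rT}·N(−d₂) − S·e^{−qT}·N(−d₁) = 151.574125 − 114.195590 = 37.378535
φ(d₁) = (1/√(2π))·e^{−d₁²/2} = 0.310504
Γ = e^{−qT}·φ(d₁) / (S·σ·√T) = 0.006895

price = 37.378535
Γ = 0.006895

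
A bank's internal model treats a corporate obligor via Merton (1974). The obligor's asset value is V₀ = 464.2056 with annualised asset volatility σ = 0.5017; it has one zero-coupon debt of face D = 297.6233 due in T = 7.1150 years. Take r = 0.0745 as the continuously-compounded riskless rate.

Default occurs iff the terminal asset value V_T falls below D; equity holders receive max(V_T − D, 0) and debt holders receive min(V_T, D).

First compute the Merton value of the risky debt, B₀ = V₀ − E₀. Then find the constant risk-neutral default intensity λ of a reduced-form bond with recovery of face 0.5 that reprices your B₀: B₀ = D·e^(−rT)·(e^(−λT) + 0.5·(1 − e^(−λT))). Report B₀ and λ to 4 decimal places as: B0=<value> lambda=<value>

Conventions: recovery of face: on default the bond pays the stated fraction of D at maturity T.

B0=129.3865 lambda=0.1040

Apply the equity-as-call identities (strike 297.6233, horizon 7.1150 years):
d₁ = [ln(V₀/D) + (r + σ²/2)T] / (σ√T)
   = [ln(464.2056/297.6233) + (0.0745 + 0.5·0.5017²)·7.1150] / (0.5017·√7.1150)
   = [0.444499 + 1.425501] / 1.338232 = 1.397365
d₂ = d₁ − σ√T = 1.397365 − 1.338232 = 0.059133
N(d₁) = 0.918848,  N(d₂) = 0.523577,  e^(−rT) = 0.588565
E₀ = V₀·N(d₁) − D·e^(−rT)·N(d₂)
   = 464.2056·0.918848 − 297.6233·0.588565·0.523577 = 334.819106
B₀ = V₀ − E₀ = 464.2056 − 334.819106 = 129.386494
e^(−λT) = (B₀·e^(rT)/D − 0.5)/(1 − 0.5) = (129.3865·1.699047/297.6233 − 0.5)/0.5 = 0.47726165
λ = −ln(0.47726165)/7.1150 = 0.103962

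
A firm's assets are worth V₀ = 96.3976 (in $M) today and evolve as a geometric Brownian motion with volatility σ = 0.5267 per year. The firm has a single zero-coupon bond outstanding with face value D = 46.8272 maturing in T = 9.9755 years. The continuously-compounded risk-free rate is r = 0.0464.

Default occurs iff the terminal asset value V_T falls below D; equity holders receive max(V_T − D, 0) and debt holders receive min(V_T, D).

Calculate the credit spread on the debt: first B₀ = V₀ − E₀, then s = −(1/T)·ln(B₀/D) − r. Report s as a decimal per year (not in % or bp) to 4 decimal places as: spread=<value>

Equity is a call on the firm's assets struck at D = 46.8272:
d₁ = [ln(V₀/D) + (r + σ²/2)T] / (σ√T)
   = [ln(96.3976/46.8272) + (0.0464 + 0.5·0.5267²)·9.9755] / (0.5267·√9.9755)
   = [0.722017 + 1.846529] / 1.663530 = 1.544034
d₂ = d₁ − σ√T = 1.544034 − 1.663530 = -0.119496
N(d₁) = 0.938710,  N(d₂) = 0.452441,  e^(−rT) = 0.629479
E₀ = V₀·N(d₁) − D·e^(−rT)·N(d₂)
   = 96.3976·0.938710 − 46.8272·0.629479·0.452441 = 77.152901
B₀ = V₀ − E₀ = 96.3976 − 77.152901 = 19.244699
spread = −(1/T)·ln(B₀/D) − r = −(1/9.9755)·ln(19.244699/46.8272) − 0.0464 = 0.04274126

spread=0.0427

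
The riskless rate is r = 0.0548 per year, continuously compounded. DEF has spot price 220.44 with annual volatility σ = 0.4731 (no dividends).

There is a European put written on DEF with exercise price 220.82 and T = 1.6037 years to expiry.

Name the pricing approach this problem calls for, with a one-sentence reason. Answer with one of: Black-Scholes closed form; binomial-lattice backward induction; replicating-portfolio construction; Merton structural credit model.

framework: Black-Scholes closed form

Key observation: everything needed for the exact continuous-time valuation of the European put on DEF (strike 220.82) is given, and no feature rules the closed form out.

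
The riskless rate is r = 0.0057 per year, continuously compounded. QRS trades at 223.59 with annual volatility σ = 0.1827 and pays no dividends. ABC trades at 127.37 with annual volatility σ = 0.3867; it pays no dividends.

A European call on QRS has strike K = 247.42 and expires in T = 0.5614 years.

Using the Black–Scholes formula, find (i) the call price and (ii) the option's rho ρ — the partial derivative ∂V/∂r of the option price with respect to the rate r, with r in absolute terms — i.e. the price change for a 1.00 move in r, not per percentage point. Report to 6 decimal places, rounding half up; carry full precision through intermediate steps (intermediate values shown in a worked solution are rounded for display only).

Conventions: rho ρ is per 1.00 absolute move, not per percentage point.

σ√T = 0.1827·√0.5614 = 0.136891
d₁ = (ln(S/K) + (r+σ²/2)T) / (σ√T) = (ln(223.59/247.42) + (0.0057+0.1827²/2)·0.5614) / 0.136891 = (-0.101273 + 0.012570) / 0.136891 = -0.647988
d₂ = d₁ − σ√T = -0.647988 − 0.136891 = -0.784879
e^{−rT} = 0.996805
N(d₁) = 0.258496,  N(d₂) = 0.216262
Call price V = S·N(d₁) − K·e^{−rT}·N(d₂) = 57.797180 − 53.336642 = 4.460539
ρ = K·T·e^{−rT}·N(d₂) = 29.943191

price = 4.460539
ρ = 29.943191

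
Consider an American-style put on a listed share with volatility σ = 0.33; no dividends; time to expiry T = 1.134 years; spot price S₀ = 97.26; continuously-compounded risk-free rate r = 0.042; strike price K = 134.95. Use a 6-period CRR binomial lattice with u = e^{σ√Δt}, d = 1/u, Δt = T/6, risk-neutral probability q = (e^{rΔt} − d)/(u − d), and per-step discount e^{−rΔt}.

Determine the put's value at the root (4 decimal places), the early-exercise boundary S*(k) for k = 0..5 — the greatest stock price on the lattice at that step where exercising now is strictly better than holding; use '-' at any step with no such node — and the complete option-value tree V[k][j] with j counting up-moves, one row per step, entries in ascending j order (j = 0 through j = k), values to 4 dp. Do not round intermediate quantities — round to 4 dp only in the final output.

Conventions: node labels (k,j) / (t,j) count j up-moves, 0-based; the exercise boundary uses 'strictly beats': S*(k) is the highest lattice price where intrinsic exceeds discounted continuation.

Δt=0.18900, u=1.15427, d=0.86635, q=0.49188, disc=e^(-rΔt)=0.99209
k=6 terminal: V=max(K-S,0) → 93.8257 80.1588 61.9501 37.6900 5.3676 0.0000 0.0000
k=5: j=0 S=47.4684 intr=87.4816 cont=86.4146 V=87.4816[EX]; j=1 S=63.2436 intr=71.7064 cont=70.6394 V=71.7064[EX]; j=2 S=84.2613 intr=50.6887 cont=49.6217 V=50.6887[EX]; j=3 S=112.2639 intr=22.6861 cont=21.6191 V=22.6861[EX]; j=4 S=149.5726 intr=0.0000 cont=2.7058 V=2.7058[hold]; j=5 S=199.2800 intr=0.0000 cont=0.0000 V=0.0000[hold]  S*(5)=112.2639
k=4: j=0 S=54.7912 intr=80.1588 cont=79.0918 V=80.1588[EX]; j=1 S=72.9999 intr=61.9501 cont=60.8831 V=61.9501[EX]; j=2 S=97.2600 intr=37.6900 cont=36.6230 V=37.6900[EX]; j=3 S=129.5824 intr=5.3676 cont=12.7566 V=12.7566[hold]; j=4 S=172.6465 intr=0.0000 cont=1.3640 V=1.3640[hold]  S*(4)=97.2600
k=3: j=0 S=63.2436 intr=71.7064 cont=70.6394 V=71.7064[EX]; j=1 S=84.2613 intr=50.6887 cont=49.6217 V=50.6887[EX]; j=2 S=112.2639 intr=22.6861 cont=25.2248 V=25.2248[hold]; j=3 S=149.5726 intr=0.0000 cont=7.0963 V=7.0963[hold]  S*(3)=84.2613
k=2: j=0 S=72.9999 intr=61.9501 cont=60.8831 V=61.9501[EX]; j=1 S=97.2600 intr=37.6900 cont=37.8619 V=37.8619[hold]; j=2 S=129.5824 intr=5.3676 cont=16.1789 V=16.1789[hold]  S*(2)=72.9999
k=1: j=0 S=84.2613 intr=50.6887 cont=49.7055 V=50.6887[EX]; j=1 S=112.2639 intr=22.6861 cont=26.9815 V=26.9815[hold]  S*(1)=84.2613
k=0: j=0 S=97.2600 intr=37.6900 cont=38.7191 V=38.7191[hold]  S*(0)=-

price = 38.7191
boundary = - 84.2613 72.9999 84.2613 97.2600 112.2639
tree:
38.7191
50.6887 26.9815
61.9501 37.8619 16.1789
71.7064 50.6887 25.2248 7.0963
80.1588 61.9501 37.6900 12.7566 1.3640
87.4816 71.7064 50.6887 22.6861 2.7058 0.0000
93.8257 80.1588 61.9501 37.6900 5.3676 0.0000 0.0000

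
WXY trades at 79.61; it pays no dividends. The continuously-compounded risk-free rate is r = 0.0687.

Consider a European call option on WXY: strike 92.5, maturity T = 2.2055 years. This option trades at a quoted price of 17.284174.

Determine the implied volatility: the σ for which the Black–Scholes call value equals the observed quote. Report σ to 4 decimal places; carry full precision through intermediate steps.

sigma = 0.3701

At σ = 0.3701 the Black–Scholes value reproduces the quote:
σ√T = 0.3701·√2.2055 = 0.549633
d₁ = (ln(S/K) + (r+σ²/2)T) / (σ√T) = (ln(79.61/92.5) + (0.0687+0.3701²/2)·2.2055) / 0.549633 = (-0.150069 + 0.302566) / 0.549633 = 0.277453
d₂ = d₁ − σ√T = 0.277453 − 0.549633 = -0.272180
e^{−rT} = 0.859403
N(d₁) = 0.609284,  N(d₂) = 0.392742
V = S·N(d₁) − K·e^{−rT}·N(d₂) = 48.505074 − 31.220899 = 17.284174 (the observed quote) — the price is monotone increasing in volatility, hence this σ is the only solution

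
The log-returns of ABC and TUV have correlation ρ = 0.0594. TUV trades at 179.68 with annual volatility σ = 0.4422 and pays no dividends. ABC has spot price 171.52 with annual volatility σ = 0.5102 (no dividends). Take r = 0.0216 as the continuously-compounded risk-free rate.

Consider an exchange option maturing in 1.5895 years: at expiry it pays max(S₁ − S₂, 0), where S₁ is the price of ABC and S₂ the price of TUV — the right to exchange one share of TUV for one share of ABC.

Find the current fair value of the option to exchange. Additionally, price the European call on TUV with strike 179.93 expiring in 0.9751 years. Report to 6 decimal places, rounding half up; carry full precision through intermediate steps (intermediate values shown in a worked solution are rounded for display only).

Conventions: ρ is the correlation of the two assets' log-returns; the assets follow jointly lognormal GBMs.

exchange price = 52.252979
price(TUV call K=179.93) = 32.532020

σ_eff = √(σ₁² + σ₂² − 2ρσ₁σ₂) = √(0.5102² + 0.4422² − 2·0.0594·0.5102·0.4422) = 0.655013
d₁ = (ln(S₁/S₂) + (q₂ − q₁ + σ_eff²/2)T) / (σ_eff√T) = (ln(171.52/179.68) + (0.0 − 0.0 + 0.214521)·1.5895) / 0.825810 = 0.356624
d₂ = d₁ − σ_eff√T = 0.356624 − 0.825810 = -0.469186
N(d₁) = 0.639313,  N(d₂) = 0.319468
V = S₁·e^{−q₁T}·N(d₁) − S₂·e^{−q₂T}·N(d₂) = 109.655024 − 57.402045 = 52.252979
[vanilla: TUV call K=179.93]
σ√T = 0.4422·√0.9751 = 0.436660
d₁ = (ln(S/K) + (r+σ²/2)T) / (σ√T) = (ln(179.68/179.93) + (0.0216+0.4422²/2)·0.9751) / 0.436660 = (-0.001390 + 0.116398) / 0.436660 = 0.263380
d₂ = d₁ − σ√T = 0.263380 − 0.436660 = -0.173279
e^{−rT} = 0.979158
N(d₁) = 0.603871,  N(d₂) = 0.431216
price = S·N(d₁) − K·e^{−rT}·N(d₂) = 108.503602 − 75.971582 = 32.532020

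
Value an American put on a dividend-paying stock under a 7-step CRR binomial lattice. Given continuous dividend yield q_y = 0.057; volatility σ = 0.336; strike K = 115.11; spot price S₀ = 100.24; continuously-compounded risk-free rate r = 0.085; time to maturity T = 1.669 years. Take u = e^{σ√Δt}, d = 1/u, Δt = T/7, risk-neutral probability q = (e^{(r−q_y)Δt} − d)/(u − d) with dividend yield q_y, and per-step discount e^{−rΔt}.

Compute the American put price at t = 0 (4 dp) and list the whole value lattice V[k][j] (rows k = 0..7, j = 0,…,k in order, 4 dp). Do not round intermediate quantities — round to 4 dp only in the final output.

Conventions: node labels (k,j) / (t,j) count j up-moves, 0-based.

price = 22.8203
tree:
22.8203
31.8286 14.0123
42.9103 21.1536 6.8557
53.8351 30.8152 11.5648 2.0346
63.1069 42.9103 18.9965 3.9882 0.0000
70.9757 53.8351 30.0377 7.8176 0.0000 0.0000
77.6538 63.1069 42.9103 15.3240 0.0000 0.0000 0.0000
83.3215 70.9757 53.8351 30.0377 0.0000 0.0000 0.0000 0.0000

params: Δt=0.23843 u=1.17829 d=0.84869 q=0.47940 e^(-rΔt)=0.97994
t_7 payoffs: 83.3215 70.9757 53.8351 30.0377 0.0000 0.0000 0.0000 0.0000
k=6: node(6,0) S=37.4562 payoff=77.6538 vs cont=75.8500 → 77.6538 [stop]  node(6,1) S=52.0031 payoff=63.1069 vs cont=61.4995 → 63.1069 [stop]  node(6,2) S=72.1997 payoff=42.9103 vs cont=41.5755 → 42.9103 [stop]  node(6,3) S=100.2400 payoff=14.8700 vs cont=15.3240 → 15.3240 [wait]  node(6,4) S=139.1704 payoff=0.0000 vs cont=0.0000 → 0.0000 [wait]  node(6,5) S=193.2203 payoff=0.0000 vs cont=0.0000 → 0.0000 [wait]  node(6,6) S=268.2617 payoff=0.0000 vs cont=0.0000 → 0.0000 [wait]
k=5: node(5,0) S=44.1343 payoff=70.9757 vs cont=69.2620 → 70.9757 [stop]  node(5,1) S=61.2749 payoff=53.8351 vs cont=52.3529 → 53.8351 [stop]  node(5,2) S=85.0723 payoff=30.0377 vs cont=29.0899 → 30.0377 [stop]  node(5,3) S=118.1120 payoff=0.0000 vs cont=7.8176 → 7.8176 [wait]  node(5,4) S=163.9834 payoff=0.0000 vs cont=0.0000 → 0.0000 [wait]  node(5,5) S=227.6700 payoff=0.0000 vs cont=0.0000 → 0.0000 [wait]
k=4: node(4,0) S=52.0031 payoff=63.1069 vs cont=61.4995 → 63.1069 [stop]  node(4,1) S=72.1997 payoff=42.9103 vs cont=41.5755 → 42.9103 [stop]  node(4,2) S=100.2400 payoff=14.8700 vs cont=18.9965 → 18.9965 [wait]  node(4,3) S=139.1704 payoff=0.0000 vs cont=3.9882 → 3.9882 [wait]  node(4,4) S=193.2203 payoff=0.0000 vs cont=0.0000 → 0.0000 [wait]
k=3: node(3,0) S=61.2749 payoff=53.8351 vs cont=52.3529 → 53.8351 [stop]  node(3,1) S=85.0723 payoff=30.0377 vs cont=30.8152 → 30.8152 [wait]  node(3,2) S=118.1120 payoff=0.0000 vs cont=11.5648 → 11.5648 [wait]  node(3,3) S=163.9834 payoff=0.0000 vs cont=2.0346 → 2.0346 [wait]
k=2: node(2,0) S=72.1997 payoff=42.9103 vs cont=41.9408 → 42.9103 [stop]  node(2,1) S=100.2400 payoff=14.8700 vs cont=21.1536 → 21.1536 [wait]  node(2,2) S=139.1704 payoff=0.0000 vs cont=6.8557 → 6.8557 [wait]
k=1: node(1,0) S=85.0723 payoff=30.0377 vs cont=31.8286 → 31.8286 [wait]  node(1,1) S=118.1120 payoff=0.0000 vs cont=14.0123 → 14.0123 [wait]
k=0: node(0,0) S=100.2400 payoff=14.8700 vs cont=22.8203 → 22.8203 [wait]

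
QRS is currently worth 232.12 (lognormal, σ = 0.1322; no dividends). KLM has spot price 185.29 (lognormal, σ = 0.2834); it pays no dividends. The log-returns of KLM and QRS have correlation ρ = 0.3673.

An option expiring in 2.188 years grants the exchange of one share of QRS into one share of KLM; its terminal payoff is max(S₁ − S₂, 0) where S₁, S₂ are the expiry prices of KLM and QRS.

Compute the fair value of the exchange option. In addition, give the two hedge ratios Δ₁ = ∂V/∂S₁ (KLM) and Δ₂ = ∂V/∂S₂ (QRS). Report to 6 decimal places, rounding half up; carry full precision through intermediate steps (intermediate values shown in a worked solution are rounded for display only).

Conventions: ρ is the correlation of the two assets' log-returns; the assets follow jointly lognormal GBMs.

exchange price = 14.145024
Δ1 = 0.352489
Δ2 = -0.220437

σ_eff = √(σ₁² + σ₂² − 2ρσ₁σ₂) = √(0.2834² + 0.1322² − 2·0.3673·0.2834·0.1322) = 0.265085
d₁ = (ln(S₁/S₂) + (q₂ − q₁ + σ_eff²/2)T) / (σ_eff√T) = (ln(185.29/232.12) + (0.0 − 0.0 + 0.035135)·2.188) / 0.392111 = -0.378608
d₂ = d₁ − σ_eff√T = -0.378608 − 0.392111 = -0.770720
N(d₁) = 0.352489,  N(d₂) = 0.220437
V = S₁·e^{−q₁T}·N(d₁) − S₂·e^{−q₂T}·N(d₂) = 65.312751 − 51.167728 = 14.145024
Key observation: the rate r is irrelevant here: denominating values in QRS turns the exchange into a ratio option on S₁/S₂, and discounting at r drops out.
Δ₁ = e^{−q₁T}·N(d₁) = 0.352489;  Δ₂ = −e^{−q₂T}·N(d₂) = -0.220437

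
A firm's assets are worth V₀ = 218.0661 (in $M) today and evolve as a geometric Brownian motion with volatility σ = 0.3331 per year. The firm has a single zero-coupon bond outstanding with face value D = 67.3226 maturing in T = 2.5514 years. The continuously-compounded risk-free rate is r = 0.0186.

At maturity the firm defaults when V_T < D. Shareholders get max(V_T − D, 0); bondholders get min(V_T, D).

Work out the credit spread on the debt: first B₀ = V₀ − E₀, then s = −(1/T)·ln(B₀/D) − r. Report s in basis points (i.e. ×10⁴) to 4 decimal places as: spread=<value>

spread=13.7713

Work the structural quantities from V₀ = 218.0661 against face 67.3226:
d₁ = [ln(V₀/D) + (r + σ²/2)T] / (σ√T)
   = [ln(218.0661/67.3226) + (0.0186 + 0.5·0.3331²)·2.5514] / (0.3331·√2.5514)
   = [1.175302 + 0.189002] / 0.532064 = 2.564173
d₂ = d₁ − σ√T = 2.564173 − 0.532064 = 2.032109
N(d₁) = 0.994829,  N(d₂) = 0.978929,  e^(−rT) = 0.953652
E₀ = V₀·N(d₁) − D·e^(−rT)·N(d₂)
   = 218.0661·0.994829 − 67.3226·0.953652·0.978929 = 154.088928
B₀ = V₀ − E₀ = 218.0661 − 154.088928 = 63.977172
spread = −(1/T)·ln(B₀/D) − r = −(1/2.5514)·ln(63.977172/67.3226) − 0.0186 = 0.00137713
in basis points: 0.00137713 × 10⁴ = 13.7713 bp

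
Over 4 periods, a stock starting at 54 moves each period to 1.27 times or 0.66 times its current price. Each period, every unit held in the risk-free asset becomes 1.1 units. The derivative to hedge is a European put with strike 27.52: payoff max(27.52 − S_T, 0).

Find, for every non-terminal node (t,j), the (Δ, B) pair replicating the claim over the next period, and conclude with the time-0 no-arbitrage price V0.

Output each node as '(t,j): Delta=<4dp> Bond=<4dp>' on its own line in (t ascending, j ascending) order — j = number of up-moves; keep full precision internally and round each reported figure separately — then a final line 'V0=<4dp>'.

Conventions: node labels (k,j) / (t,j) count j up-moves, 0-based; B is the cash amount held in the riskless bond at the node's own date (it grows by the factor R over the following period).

(0,0): Delta=-0.0346 Bond=2.2718
(1,0): Delta=-0.1472 Bond=6.5133
(1,1): Delta=-0.0120 Bond=0.9480
(2,0): Delta=-0.5238 Bond=16.0235
(2,1): Delta=-0.0716 Bond=3.7420
(2,2): Delta=0.0000 Bond=0.0000
(3,0): Delta=-1.0000 Bond=25.0182
(3,1): Delta=-0.4282 Bond=14.7697
(3,2): Delta=0.0000 Bond=0.0000
(3,3): Delta=0.0000 Bond=0.0000
V0=0.4040

The replicating-portfolio and risk-neutral prices coincide; use p* = (1.1−0.66)/(1.27−0.66) = 0.7213 for the latter.
At maturity the claim pays: V(4,0)=17.2736, V(4,1)=7.8035, V(4,2)=0.0000, V(4,3)=0.0000, V(4,4)=0.0000
(3,0): S=15.5248. Δ = (V_up−V_dn)/(S_up−S_dn) = (7.8035−17.2736)/(19.7165−10.2464) = -1.0000. V = [p*·7.8035 + (1−p*)·17.2736]/1.1 = 9.4934. B = V − Δ·S = 25.0182.
(3,1): S=29.8734. Δ = (V_up−V_dn)/(S_up−S_dn) = (0.0000−7.8035)/(37.9393−19.7165) = -0.4282. V = [p*·0.0000 + (1−p*)·7.8035]/1.1 = 1.9770. B = V − Δ·S = 14.7697.
(3,2): S=57.4838. Δ = (V_up−V_dn)/(S_up−S_dn) = (0.0000−0.0000)/(73.0044−37.9393) = 0.0000. V = [p*·0.0000 + (1−p*)·0.0000]/1.1 = 0.0000. B = V − Δ·S = 0.0000.
(3,3): S=110.6127. Δ = (V_up−V_dn)/(S_up−S_dn) = (0.0000−0.0000)/(140.4781−73.0044) = 0.0000. V = [p*·0.0000 + (1−p*)·0.0000]/1.1 = 0.0000. B = V − Δ·S = 0.0000.
(2,0): S=23.5224. Δ = (V_up−V_dn)/(S_up−S_dn) = (1.9770−9.4934)/(29.8734−15.5248) = -0.5238. V = [p*·1.9770 + (1−p*)·9.4934]/1.1 = 3.7016. B = V − Δ·S = 16.0235.
(2,1): S=45.2628. Δ = (V_up−V_dn)/(S_up−S_dn) = (0.0000−1.9770)/(57.4838−29.8734) = -0.0716. V = [p*·0.0000 + (1−p*)·1.9770]/1.1 = 0.5009. B = V − Δ·S = 3.7420.
(2,2): S=87.0966. Δ = (V_up−V_dn)/(S_up−S_dn) = (0.0000−0.0000)/(110.6127−57.4838) = 0.0000. V = [p*·0.0000 + (1−p*)·0.0000]/1.1 = 0.0000. B = V − Δ·S = 0.0000.
(1,0): S=35.6400. Δ = (V_up−V_dn)/(S_up−S_dn) = (0.5009−3.7016)/(45.2628−23.5224) = -0.1472. V = [p*·0.5009 + (1−p*)·3.7016]/1.1 = 1.2663. B = V − Δ·S = 6.5133.
(1,1): S=68.5800. Δ = (V_up−V_dn)/(S_up−S_dn) = (0.0000−0.5009)/(87.0966−45.2628) = -0.0120. V = [p*·0.0000 + (1−p*)·0.5009]/1.1 = 0.1269. B = V − Δ·S = 0.9480.
(0,0): S=54.0000. Δ = (V_up−V_dn)/(S_up−S_dn) = (0.1269−1.2663)/(68.5800−35.6400) = -0.0346. V = [p*·0.1269 + (1−p*)·1.2663]/1.1 = 0.4040. B = V − Δ·S = 2.2718.
Verification: the root portfolio costs Δ(0,0)·S0 + B(0,0) = 0.4040, matching V0.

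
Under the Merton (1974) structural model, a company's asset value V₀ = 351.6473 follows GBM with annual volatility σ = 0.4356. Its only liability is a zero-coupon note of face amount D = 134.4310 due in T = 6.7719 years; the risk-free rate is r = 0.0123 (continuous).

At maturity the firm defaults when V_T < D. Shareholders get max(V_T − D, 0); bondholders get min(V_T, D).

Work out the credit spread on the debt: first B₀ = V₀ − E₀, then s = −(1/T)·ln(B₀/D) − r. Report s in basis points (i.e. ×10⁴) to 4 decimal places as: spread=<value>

Equity is a call on the firm's assets struck at D = 134.4310:
d₁ = [ln(V₀/D) + (r + σ²/2)T] / (σ√T)
   = [ln(351.6473/134.4310) + (0.0123 + 0.5·0.4356²)·6.7719] / (0.4356·√6.7719)
   = [0.961578 + 0.725769] / 1.133556 = 1.488543
d₂ = d₁ − σ√T = 1.488543 − 1.133556 = 0.354986
N(d₁) = 0.931696,  N(d₂) = 0.638700,  e^(−rT) = 0.920080
E₀ = V₀·N(d₁) − D·e^(−rT)·N(d₂)
   = 351.6473·0.931696 − 134.4310·0.920080·0.638700 = 248.629320
B₀ = V₀ − E₀ = 351.6473 − 248.629320 = 103.017980
spread = −(1/T)·ln(B₀/D) − r = −(1/6.7719)·ln(103.017980/134.4310) − 0.0123 = 0.02700175
in basis points: 0.02700175 × 10⁴ = 270.0175 bp

spread=270.0175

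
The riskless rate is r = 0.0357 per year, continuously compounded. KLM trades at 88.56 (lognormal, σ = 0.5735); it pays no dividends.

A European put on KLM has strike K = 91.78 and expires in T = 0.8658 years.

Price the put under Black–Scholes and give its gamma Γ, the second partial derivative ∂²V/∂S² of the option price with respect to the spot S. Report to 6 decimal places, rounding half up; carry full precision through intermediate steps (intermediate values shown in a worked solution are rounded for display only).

σ√T = 0.5735·√0.8658 = 0.533632
d₁ = (ln(S/K) + (r+σ²/2)T) / (σ√T) = (ln(88.56/91.78) + (0.0357+0.5735²/2)·0.8658) / 0.533632 = (-0.035714 + 0.173291) / 0.533632 = 0.257812
d₂ = d₁ − σ√T = 0.257812 − 0.533632 = -0.275821
e^{−rT} = 0.969564
N(−d₁) = 0.398276,  N(−d₂) = 0.608657
Put price V = K·e^{−rT}·N(−d₂) − S·N(−d₁) = 54.162301 − 35.271330 = 18.890970
φ(d₁) = (1/√(2π))·e^{−d₁²/2} = 0.385902
Γ = φ(d₁) / (S·σ·√T) = 0.008166

price = 18.890970
Γ = 0.008166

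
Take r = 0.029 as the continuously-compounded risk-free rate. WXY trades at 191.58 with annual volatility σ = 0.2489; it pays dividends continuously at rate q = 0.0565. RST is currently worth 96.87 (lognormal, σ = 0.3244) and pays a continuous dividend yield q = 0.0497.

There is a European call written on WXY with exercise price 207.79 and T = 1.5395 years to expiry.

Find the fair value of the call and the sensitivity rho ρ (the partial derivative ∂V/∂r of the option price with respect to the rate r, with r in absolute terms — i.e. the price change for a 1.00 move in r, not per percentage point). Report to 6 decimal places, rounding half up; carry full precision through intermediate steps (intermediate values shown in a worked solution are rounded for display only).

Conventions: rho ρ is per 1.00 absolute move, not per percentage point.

price = 13.217108
ρ = 88.601067

σ√T = 0.2489·√1.5395 = 0.308827
d₁ = (ln(S/K) + (r−q+σ²/2)T) / (σ√T) = (ln(191.58/207.79) + (0.029−0.0565+0.2489²/2)·1.5395) / 0.308827 = (-0.081222 + 0.005351) / 0.308827 = -0.245678
d₂ = d₁ − σ√T = -0.245678 − 0.308827 = -0.554504
e^{−rT} = 0.956336
e^{−qT} = 0.916694
N(d₁) = 0.402966,  N(d₂) = 0.289617
Call price V = S·e^{−qT}·N(d₁) − K·e^{−rT}·N(d₂) = 70.768955 − 57.551846 = 13.217108
ρ = K·T·e^{−rT}·N(d₂) = 88.601067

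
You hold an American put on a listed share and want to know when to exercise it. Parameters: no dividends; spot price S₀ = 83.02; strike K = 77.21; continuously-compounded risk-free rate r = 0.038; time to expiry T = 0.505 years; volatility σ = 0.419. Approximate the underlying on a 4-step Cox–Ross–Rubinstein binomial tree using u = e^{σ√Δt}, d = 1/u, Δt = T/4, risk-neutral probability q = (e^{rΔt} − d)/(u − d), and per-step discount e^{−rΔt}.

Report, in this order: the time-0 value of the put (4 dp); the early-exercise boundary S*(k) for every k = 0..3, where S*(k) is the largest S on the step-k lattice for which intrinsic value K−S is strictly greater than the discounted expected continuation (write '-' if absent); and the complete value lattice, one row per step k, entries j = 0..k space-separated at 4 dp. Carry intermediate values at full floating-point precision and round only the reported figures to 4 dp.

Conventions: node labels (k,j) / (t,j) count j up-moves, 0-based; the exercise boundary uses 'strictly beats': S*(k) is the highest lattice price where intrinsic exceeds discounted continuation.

price = 6.4646
boundary = - - - 53.1144
tree:
6.4646
10.4707 2.1711
16.3434 4.1867 0.0000
24.0956 8.0736 0.0000 0.0000
31.4427 15.5691 0.0000 0.0000 0.0000

Δt=0.12625, u=1.16053, d=0.86167, q=0.47894, disc=e^(-rΔt)=0.99521
k=4 terminal: V=max(K-S,0) → 31.4427 15.5691 0.0000 0.0000 0.0000
k=3: j=0 S=53.1144 intr=24.0956 cont=23.7261 V=24.0956[EX]; j=1 S=71.5362 intr=5.6738 cont=8.0736 V=8.0736[hold]; j=2 S=96.3473 intr=0.0000 cont=0.0000 V=0.0000[hold]; j=3 S=129.7636 intr=0.0000 cont=0.0000 V=0.0000[hold]  S*(3)=53.1144
k=2: j=0 S=61.6409 intr=15.5691 cont=16.3434 V=16.3434[hold]; j=1 S=83.0200 intr=0.0000 cont=4.1867 V=4.1867[hold]; j=2 S=111.8140 intr=0.0000 cont=0.0000 V=0.0000[hold]  S*(2)=-
k=1: j=0 S=71.5362 intr=5.6738 cont=10.4707 V=10.4707[hold]; j=1 S=96.3473 intr=0.0000 cont=2.1711 V=2.1711[hold]  S*(1)=-
k=0: j=0 S=83.0200 intr=0.0000 cont=6.4646 V=6.4646[hold]  S*(0)=-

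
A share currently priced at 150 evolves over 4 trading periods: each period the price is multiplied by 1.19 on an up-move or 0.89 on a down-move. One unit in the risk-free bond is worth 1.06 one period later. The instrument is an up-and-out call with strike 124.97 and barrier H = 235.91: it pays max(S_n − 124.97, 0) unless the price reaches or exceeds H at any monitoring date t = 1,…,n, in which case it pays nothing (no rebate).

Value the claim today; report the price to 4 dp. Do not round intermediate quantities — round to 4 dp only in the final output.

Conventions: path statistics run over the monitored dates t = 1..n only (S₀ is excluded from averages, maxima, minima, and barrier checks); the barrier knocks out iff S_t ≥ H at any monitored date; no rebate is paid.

Set p* = 0.5667 (from d < R < u); the path-dependent value is the discounted p*-expectation over all price paths.
Enumerate all 2^4 = 16 price paths (U = up ×1.19, D = down ×0.89); each path with k up-moves has probability p*^k·(1−p*)^(4−k).
DDDD: M=133.5000, payoff=0.0000, prob=0.035260
UDDD: M=178.5000, payoff=0.8670, prob=0.046110
DUDD: M=158.8650, payoff=0.8670, prob=0.046110
UUDD: M=212.4150, payoff=43.2839, prob=0.060298
DDUD: M=141.3898, payoff=0.8670, prob=0.046110
UDUD: M=189.0494, payoff=43.2839, prob=0.060298
DUUD: M=189.0494, payoff=43.2839, prob=0.060298
UUUD: M=252.7739, payoff=0.0000, prob=0.078851
DDDU: M=133.5000, payoff=0.8670, prob=0.046110
UDDU: M=178.5000, payoff=43.2839, prob=0.060298
DUDU: M=168.2539, payoff=43.2839, prob=0.060298
UUDU: M=224.9687, payoff=99.9987, prob=0.078851
DDUU: M=168.2539, payoff=43.2839, prob=0.060298
UDUU: M=224.9687, payoff=99.9987, prob=0.078851
DUUU: M=224.9687, payoff=99.9987, prob=0.078851
UUUU: M=300.8009, payoff=0.0000, prob=0.103112
Price = Σ prob·payoff / R^4 = 39.474268 / 1.262477 = 31.2673

price = 31.2673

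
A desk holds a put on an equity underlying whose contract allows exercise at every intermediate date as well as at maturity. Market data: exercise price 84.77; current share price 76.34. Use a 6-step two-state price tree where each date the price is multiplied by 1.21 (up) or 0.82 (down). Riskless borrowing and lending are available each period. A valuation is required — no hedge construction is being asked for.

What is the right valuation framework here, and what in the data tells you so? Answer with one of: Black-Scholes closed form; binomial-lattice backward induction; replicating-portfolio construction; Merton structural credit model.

framework: binomial-lattice backward induction

Key observation: an American put (K = 84.77, S₀ = 76.34) on a 6-date tree has no closed form — the optimal stopping decision is embedded and must be resolved recursively from expiry.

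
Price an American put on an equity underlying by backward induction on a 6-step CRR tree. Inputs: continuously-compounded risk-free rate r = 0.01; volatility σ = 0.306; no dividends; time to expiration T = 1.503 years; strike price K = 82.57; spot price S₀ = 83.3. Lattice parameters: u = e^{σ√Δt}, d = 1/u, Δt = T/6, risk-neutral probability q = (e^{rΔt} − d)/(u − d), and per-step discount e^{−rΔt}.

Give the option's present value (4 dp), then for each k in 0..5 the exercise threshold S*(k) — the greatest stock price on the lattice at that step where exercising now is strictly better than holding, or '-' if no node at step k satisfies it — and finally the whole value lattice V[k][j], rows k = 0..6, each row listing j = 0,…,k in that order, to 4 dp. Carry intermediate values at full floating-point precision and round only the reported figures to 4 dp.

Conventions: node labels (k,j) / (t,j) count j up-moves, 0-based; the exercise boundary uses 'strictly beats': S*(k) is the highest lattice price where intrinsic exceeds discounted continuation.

params: Δt=0.25050 u=1.16550 d=0.85800 q=0.46994 e^(-rΔt)=0.99750
t_6 payoffs: 49.3374 37.4269 21.2478 0.0000 0.0000 0.0000 0.0000
t_5: node(5,0) S=38.7327 payoff=43.8373 vs cont=43.6307 → 43.8373 [stop]  node(5,1) S=52.6144 payoff=29.9556 vs cont=29.7490 → 29.9556 [stop]  node(5,2) S=71.4713 payoff=11.0987 vs cont=11.2343 → 11.2343 [wait]  node(5,3) S=97.0864 payoff=0.0000 vs cont=0.0000 → 0.0000 [wait]  node(5,4) S=131.8820 payoff=0.0000 vs cont=0.0000 → 0.0000 [wait]  node(5,5) S=179.1482 payoff=0.0000 vs cont=0.0000 → 0.0000 [wait]  ⇒ S*(5)=52.6144
t_4: node(4,0) S=45.1431 payoff=37.4269 vs cont=37.2203 → 37.4269 [stop]  node(4,1) S=61.3222 payoff=21.2478 vs cont=21.1047 → 21.2478 [stop]  node(4,2) S=83.3000 payoff=0.0000 vs cont=5.9399 → 5.9399 [wait]  node(4,3) S=113.1545 payoff=0.0000 vs cont=0.0000 → 0.0000 [wait]  node(4,4) S=153.7089 payoff=0.0000 vs cont=0.0000 → 0.0000 [wait]  ⇒ S*(4)=61.3222
t_3: node(3,0) S=52.6144 payoff=29.9556 vs cont=29.7490 → 29.9556 [stop]  node(3,1) S=71.4713 payoff=11.0987 vs cont=14.0188 → 14.0188 [wait]  node(3,2) S=97.0864 payoff=0.0000 vs cont=3.1406 → 3.1406 [wait]  node(3,3) S=131.8820 payoff=0.0000 vs cont=0.0000 → 0.0000 [wait]  ⇒ S*(3)=52.6144
t_2: node(2,0) S=61.3222 payoff=21.2478 vs cont=22.4100 → 22.4100 [wait]  node(2,1) S=83.3000 payoff=0.0000 vs cont=8.8844 → 8.8844 [wait]  node(2,2) S=113.1545 payoff=0.0000 vs cont=1.6606 → 1.6606 [wait]  ⇒ S*(2)=-
t_1: node(1,0) S=71.4713 payoff=11.0987 vs cont=16.0136 → 16.0136 [wait]  node(1,1) S=97.0864 payoff=0.0000 vs cont=5.4759 → 5.4759 [wait]  ⇒ S*(1)=-
t_0: node(0,0) S=83.3000 payoff=0.0000 vs cont=11.0338 → 11.0338 [wait]  ⇒ S*(0)=-

price = 11.0338
boundary = - - - 52.6144 61.3222 52.6144
tree:
11.0338
16.0136 5.4759
22.4100 8.8844 1.6606
29.9556 14.0188 3.1406 0.0000
37.4269 21.2478 5.9399 0.0000 0.0000
43.8373 29.9556 11.2343 0.0000 0.0000 0.0000
49.3374 37.4269 21.2478 0.0000 0.0000 0.0000 0.0000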